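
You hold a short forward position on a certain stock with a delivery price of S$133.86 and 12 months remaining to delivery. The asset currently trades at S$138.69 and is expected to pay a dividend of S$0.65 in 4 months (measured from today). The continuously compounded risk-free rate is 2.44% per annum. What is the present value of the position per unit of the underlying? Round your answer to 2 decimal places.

PV(remaining dividends) I = 0.65·e^(−0.0244·4/12) = 0.6447
Current forward F = (S − I)·e^(rT) = (138.69 − 0.6447)·e^(0.0244·12/12) = 138.0453 × 1.024700 = 141.4550
Value (long) = (F − K)·e^(−rT) = (141.4550 − 133.86) × 0.975895 = 7.4119
Short position value = −(long value) = -S$7.41

-S$7.41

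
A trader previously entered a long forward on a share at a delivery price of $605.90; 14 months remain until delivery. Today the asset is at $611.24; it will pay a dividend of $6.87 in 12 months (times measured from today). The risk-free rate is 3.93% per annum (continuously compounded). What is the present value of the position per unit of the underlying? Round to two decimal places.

PV(remaining dividends) I = 6.87·e^(−0.0393·12/12) = 6.6052
Current forward F = (S − I)·e^(rT) = (611.24 − 6.6052)·e^(0.0393·14/12) = 604.6348 × 1.046917 = 633.0025
Value (long) = (F − K)·e^(−rT) = (633.0025 − 605.90) × 0.955185 = 25.8879
Value = $25.89

$25.89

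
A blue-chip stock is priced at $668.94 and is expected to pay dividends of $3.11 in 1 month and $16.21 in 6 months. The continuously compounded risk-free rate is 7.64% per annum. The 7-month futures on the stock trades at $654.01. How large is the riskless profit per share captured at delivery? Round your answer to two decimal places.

$25.87 per share

PV(dividends) I = 3.11·e^(−0.0764·1/12) + 16.21·e^(−0.0764·6/12) = 18.6927
Fair futures F* = (S − I)·e^(rT) = (668.94 − 18.6927)·e^0.044567 = 650.2473 × 1.045575 = 679.8823
Market $654.01 < fair 679.8823: forward underpriced → reverse cash-and-carry (short the stock, invest proceeds at r, pay the dividends, go long the forward).
Profit at T = |F_mkt − F*| = |654.01 − 679.8823| = $25.87 per share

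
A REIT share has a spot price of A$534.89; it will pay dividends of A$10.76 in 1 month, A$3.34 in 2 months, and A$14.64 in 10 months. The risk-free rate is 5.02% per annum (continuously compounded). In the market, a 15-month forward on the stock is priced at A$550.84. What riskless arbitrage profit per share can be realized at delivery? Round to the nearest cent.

PV(dividends) I = 10.76·e^(−0.0502·1/12) + 3.34·e^(−0.0502·2/12) + 14.64·e^(−0.0502·10/12) = 28.0674
Fair forward F* = (S − I)·e^(rT) = (534.89 − 28.0674)·e^0.062750 = 506.8226 × 1.064761 = 539.6449
Market A$550.84 > fair 539.6449: forward overpriced → cash-and-carry (borrow at r, buy the stock and collect the dividends, short the forward).
Profit at T = |F_mkt − F*| = |550.84 − 539.6449| = A$11.20 per share

A$11.20 per share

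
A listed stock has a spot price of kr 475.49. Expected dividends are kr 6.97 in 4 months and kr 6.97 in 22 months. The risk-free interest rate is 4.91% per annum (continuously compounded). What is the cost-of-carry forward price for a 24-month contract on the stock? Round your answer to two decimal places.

PV(dividends) I = 6.97·e^(−0.0491·4/12) + 6.97·e^(−0.0491·22/12)
I = 6.8569 + 6.3700 = 13.2269
F = (S − I)·e^(rT) = (475.49 − 13.2269) · e^(0.0491·24/12)
= 462.2631 · e^0.098200 = 462.2631 × 1.103183 = kr 509.96

kr 509.96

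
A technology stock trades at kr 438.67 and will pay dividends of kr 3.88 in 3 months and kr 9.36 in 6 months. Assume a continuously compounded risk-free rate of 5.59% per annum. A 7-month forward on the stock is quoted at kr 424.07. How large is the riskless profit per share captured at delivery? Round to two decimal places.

PV(dividends) I = 3.88·e^(−0.0559·3/12) + 9.36·e^(−0.0559·6/12) = 12.9282
Fair forward F* = (S − I)·e^(rT) = (438.67 − 12.9282)·e^0.032608 = 425.7418 × 1.033145 = 439.8530
Market kr 424.07 < fair 439.8530: forward underpriced → reverse cash-and-carry (short the stock, invest proceeds at r, pay the dividends, go long the forward).
Profit at T = |F_mkt − F*| = |424.07 − 439.8530| = kr 15.78 per share

kr 15.78 per share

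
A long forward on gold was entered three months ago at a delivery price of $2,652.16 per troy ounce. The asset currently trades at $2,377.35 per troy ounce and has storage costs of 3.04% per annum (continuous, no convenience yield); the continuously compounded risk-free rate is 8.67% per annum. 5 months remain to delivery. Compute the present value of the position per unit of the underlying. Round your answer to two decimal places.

Current fair forward for the remaining 5 months: F = S·e^((r + u)·T), (r + u) = 0.0867 + 0.0304 = 0.1171
F = 2377.35 · e^(0.1171 × 5/12) = 2377.35 × 1.05000158 = 2496.2213
Value of long forward = (F − K)·e^(−rT) = (2496.2213 − 2652.16) · e^(−0.0867·5/12)
= -155.9387 × 0.96451972 = -150.41

-$150.41 per troy ounce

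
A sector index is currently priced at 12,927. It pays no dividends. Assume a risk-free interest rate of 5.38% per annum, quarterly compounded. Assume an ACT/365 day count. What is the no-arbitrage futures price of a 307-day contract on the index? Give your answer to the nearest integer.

13,521

F = S · (1+r/4)^(4T)
= 12927 × 1.045975
F = 13,521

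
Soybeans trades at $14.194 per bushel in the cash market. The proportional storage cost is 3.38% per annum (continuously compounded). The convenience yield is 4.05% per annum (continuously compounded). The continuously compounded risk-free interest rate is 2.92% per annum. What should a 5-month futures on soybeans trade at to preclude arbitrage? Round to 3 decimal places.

Net carry = r + u − y = 0.0292 + 0.0338 − 0.0405 = 0.0225
F = S·e^((r+u−y)T) = 14.194 · e^(0.0225 × 5/12) = 14.194 · e^0.009375
= 14.194 × 1.009419 = $14.328 per bushel

$14.328 per bushel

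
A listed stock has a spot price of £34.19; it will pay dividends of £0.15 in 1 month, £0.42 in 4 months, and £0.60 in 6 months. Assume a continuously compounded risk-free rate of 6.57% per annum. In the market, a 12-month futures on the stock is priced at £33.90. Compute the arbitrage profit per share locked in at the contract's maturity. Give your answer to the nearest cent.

£1.39 per share

PV(dividends) I = 0.15·e^(−0.0657·1/12) + 0.42·e^(−0.0657·4/12) + 0.60·e^(−0.0657·6/12) = 1.1407
Fair futures F* = (S − I)·e^(rT) = (34.19 − 1.1407)·e^0.065700 = 33.0493 × 1.067906 = 35.2935
Market £33.90 < fair 35.2935: forward underpriced → reverse cash-and-carry (short the stock, invest proceeds at r, pay the dividends, go long the forward).
Profit at T = |F_mkt − F*| = |33.90 − 35.2935| = £1.39 per share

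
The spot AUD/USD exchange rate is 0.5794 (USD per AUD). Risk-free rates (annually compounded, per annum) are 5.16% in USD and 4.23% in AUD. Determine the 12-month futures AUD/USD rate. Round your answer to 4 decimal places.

0.5846

By covered interest parity, F = S · (1+r_USD)^T / (1+r_AUD)^T
= 0.5794 × 1.051600 / 1.042300 = 0.5794 × 1.008923
F = 0.5846 USD per AUD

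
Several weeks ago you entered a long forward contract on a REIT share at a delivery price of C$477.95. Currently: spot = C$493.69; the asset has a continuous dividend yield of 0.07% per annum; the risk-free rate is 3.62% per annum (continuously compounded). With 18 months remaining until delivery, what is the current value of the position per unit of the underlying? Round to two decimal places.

Current fair forward for the remaining 18 months: F = S·e^((r − q)·T), (r − q) = 0.0362 − 0.0007 = 0.0355
F = 493.69 · e^(0.0355 × 18/12) = 493.69 × 1.054693 = 520.6914
Value of long forward = (F − K)·e^(−rT) = (520.6914 − 477.95) · e^(−0.0362·18/12)
= 42.7414 × 0.947148 = 40.48

C$40.48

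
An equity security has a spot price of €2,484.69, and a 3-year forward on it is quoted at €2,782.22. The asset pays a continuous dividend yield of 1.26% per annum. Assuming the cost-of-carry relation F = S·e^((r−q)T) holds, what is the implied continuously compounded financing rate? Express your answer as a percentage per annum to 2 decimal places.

From F = S·e^((r−q)T): (r − q) = ln(F/S)/T
ln(2782.22/2484.69) = ln(1.119745) = 0.113101
(r − q) = 0.113101 / (3) = 0.037700
r = ln(F/S)/T + q = 0.037700 + 0.0126 = 0.050300
r = 5.03%

5.03%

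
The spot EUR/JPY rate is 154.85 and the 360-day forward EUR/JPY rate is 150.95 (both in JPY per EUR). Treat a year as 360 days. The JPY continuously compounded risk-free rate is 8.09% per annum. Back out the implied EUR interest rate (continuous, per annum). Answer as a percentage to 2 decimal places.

F = S·e^((r_JPY − r_EUR)T) ⇒ r_EUR = r_JPY − ln(F/S)/T
ln(150.95/154.85) = -0.025508; /(360/360) = -0.025508
r_EUR = 0.0809 + 0.025508 = 0.106408
r_EUR = 10.64%

10.64%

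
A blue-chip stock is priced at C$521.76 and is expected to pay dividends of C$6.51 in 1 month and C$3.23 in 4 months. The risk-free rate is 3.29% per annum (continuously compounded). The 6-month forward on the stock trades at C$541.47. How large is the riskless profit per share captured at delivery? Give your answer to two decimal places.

PV(dividends) I = 6.51·e^(−0.0329·1/12) + 3.23·e^(−0.0329·4/12) = 9.6869
Fair forward F* = (S − I)·e^(rT) = (521.76 − 9.6869)·e^0.016450 = 512.0731 × 1.016586 = 520.5663
Market C$541.47 > fair 520.5663: forward overpriced → cash-and-carry (borrow at r, buy the stock and collect the dividends, short the forward).
Profit at T = |F_mkt − F*| = |541.47 − 520.5663| = C$20.90 per share

C$20.90 per share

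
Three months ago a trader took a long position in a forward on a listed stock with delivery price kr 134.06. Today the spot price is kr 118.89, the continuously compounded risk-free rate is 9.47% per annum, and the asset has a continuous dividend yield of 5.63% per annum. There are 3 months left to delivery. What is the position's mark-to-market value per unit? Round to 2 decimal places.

-kr 13.70

Current fair forward for the remaining 3 months: F = S·e^((r − q)·T), (r − q) = 0.0947 − 0.0563 = 0.0384
F = 118.89 · e^(0.0384 × 3/12) = 118.89 × 1.009646 = 120.0368
Value of long forward = (F − K)·e^(−rT) = (120.0368 − 134.06) · e^(−0.0947·3/12)
= -14.0232 × 0.976603 = -13.70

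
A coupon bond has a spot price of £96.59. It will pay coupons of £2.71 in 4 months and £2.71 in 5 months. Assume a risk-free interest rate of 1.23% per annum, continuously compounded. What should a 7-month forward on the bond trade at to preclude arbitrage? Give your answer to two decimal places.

£91.85

PV(coupons) I = 2.71·e^(−0.0123·4/12) + 2.71·e^(−0.0123·5/12)
I = 2.6989 + 2.6961 = 5.3950
F = (S − I)·e^(rT) = (96.59 − 5.3950) · e^(0.0123·7/12)
= 91.1950 · e^0.007175 = 91.1950 × 1.007201 = £91.85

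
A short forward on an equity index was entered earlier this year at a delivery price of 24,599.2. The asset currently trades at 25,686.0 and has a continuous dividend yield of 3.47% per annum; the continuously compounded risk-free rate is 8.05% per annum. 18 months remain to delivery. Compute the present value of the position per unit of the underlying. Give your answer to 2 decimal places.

-2582.07

Current fair forward for the remaining 18 months: F = S·e^((r − q)·T), (r − q) = 0.0805 − 0.0347 = 0.0458
F = 25686.0 · e^(0.0458 × 18/12) = 25686.0 × 1.07111483 = 27512.6555
Value of long forward = (F − K)·e^(−rT) = (27512.6555 − 24599.2) · e^(−0.0805·18/12)
= 2913.4555 × 0.88625550 = 2582.07
Short position value = −(long value) = -2582.07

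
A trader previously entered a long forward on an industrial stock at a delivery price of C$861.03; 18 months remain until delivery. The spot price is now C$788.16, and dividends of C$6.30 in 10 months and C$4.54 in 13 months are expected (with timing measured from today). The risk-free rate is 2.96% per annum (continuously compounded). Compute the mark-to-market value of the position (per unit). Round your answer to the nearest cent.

-C$46.02

PV(remaining dividends) I = 6.30·e^(−0.0296·10/12) + 4.54·e^(−0.0296·13/12) = 10.5432
Current forward F = (S − I)·e^(rT) = (788.16 − 10.5432)·e^(0.0296·18/12) = 777.6168 × 1.045400 = 812.9206
Value (long) = (F − K)·e^(−rT) = (812.9206 − 861.03) × 0.956571 = -46.0201
Value = -C$46.02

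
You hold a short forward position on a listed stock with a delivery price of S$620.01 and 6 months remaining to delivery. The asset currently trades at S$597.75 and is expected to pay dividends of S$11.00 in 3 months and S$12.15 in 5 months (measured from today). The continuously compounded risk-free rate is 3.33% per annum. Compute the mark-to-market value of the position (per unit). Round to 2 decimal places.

PV(remaining dividends) I = 11.00·e^(−0.0333·3/12) + 12.15·e^(−0.0333·5/12) = 22.8914
Current forward F = (S − I)·e^(rT) = (597.75 − 22.8914)·e^(0.0333·6/12) = 574.8586 × 1.016789 = 584.5099
Value (long) = (F − K)·e^(−rT) = (584.5099 − 620.01) × 0.983488 = -34.9139
Short position value = −(long value) = S$34.91

S$34.91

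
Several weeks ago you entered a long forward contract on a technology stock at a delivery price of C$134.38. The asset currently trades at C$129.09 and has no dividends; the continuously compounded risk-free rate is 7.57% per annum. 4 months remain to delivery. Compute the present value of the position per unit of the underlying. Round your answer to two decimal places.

Current fair forward for the remaining 4 months: F = S·e^(r·T), r = 0.0757
F = 129.09 · e^(0.0757 × 4/12) = 129.09 × 1.025554 = 132.3888
Value of long forward = (F − K)·e^(−rT) = (132.3888 − 134.38) · e^(−0.0757·4/12)
= -1.9912 × 0.975082 = -1.94

-C$1.94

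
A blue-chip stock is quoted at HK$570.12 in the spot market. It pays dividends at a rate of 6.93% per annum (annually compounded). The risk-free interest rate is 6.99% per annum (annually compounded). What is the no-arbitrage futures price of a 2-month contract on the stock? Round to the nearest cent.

HK$570.17

F = S · (1+r)^T / (1+q)^T
= 570.12 × 1.011325 / 1.011230 = 570.12 × 1.000094
F = HK$570.17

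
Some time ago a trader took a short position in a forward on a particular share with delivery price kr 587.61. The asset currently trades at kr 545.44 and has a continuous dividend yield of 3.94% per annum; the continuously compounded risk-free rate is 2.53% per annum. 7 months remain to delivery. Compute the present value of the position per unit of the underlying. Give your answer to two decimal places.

kr 45.95

Current fair forward for the remaining 7 months: F = S·e^((r − q)·T), (r − q) = 0.0253 − 0.0394 = -0.0141
F = 545.44 · e^(-0.0141 × 7/12) = 545.44 × 0.991809 = 540.9723
Value of long forward = (F − K)·e^(−rT) = (540.9723 − 587.61) · e^(−0.0253·7/12)
= -46.6377 × 0.985350 = -45.95
Short position value = −(long value) = kr 45.95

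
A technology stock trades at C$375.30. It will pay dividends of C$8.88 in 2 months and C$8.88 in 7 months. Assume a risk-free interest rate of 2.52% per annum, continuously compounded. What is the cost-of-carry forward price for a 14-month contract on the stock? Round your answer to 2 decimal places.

PV(dividends) I = 8.88·e^(−0.0252·2/12) + 8.88·e^(−0.0252·7/12)
I = 8.8428 + 8.7504 = 17.5932
F = (S − I)·e^(rT) = (375.30 − 17.5932) · e^(0.0252·14/12)
= 357.7068 · e^0.029400 = 357.7068 × 1.029836 = C$368.38

C$368.38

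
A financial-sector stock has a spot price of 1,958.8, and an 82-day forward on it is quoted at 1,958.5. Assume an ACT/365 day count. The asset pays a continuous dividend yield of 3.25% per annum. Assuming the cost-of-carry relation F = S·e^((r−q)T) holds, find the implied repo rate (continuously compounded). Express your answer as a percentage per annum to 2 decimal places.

From F = S·e^((r−q)T): (r − q) = ln(F/S)/T
ln(1958.5/1958.8) = ln(0.999847) = -0.000153
(r − q) = -0.000153 / (82/365) = -0.000681
r = ln(F/S)/T + q = -0.000681 + 0.0325 = 0.031819
r = 3.18%

3.18%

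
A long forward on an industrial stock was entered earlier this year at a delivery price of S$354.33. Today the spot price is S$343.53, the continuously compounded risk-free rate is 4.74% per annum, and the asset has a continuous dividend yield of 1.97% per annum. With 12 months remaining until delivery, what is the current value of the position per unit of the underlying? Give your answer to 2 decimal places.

-S$1.10

Current fair forward for the remaining 12 months: F = S·e^((r − q)·T), (r − q) = 0.0474 − 0.0197 = 0.0277
F = 343.53 · e^(0.0277 × 12/12) = 343.53 × 1.028087 = 353.1787
Value of long forward = (F − K)·e^(−rT) = (353.1787 − 354.33) · e^(−0.0474·12/12)
= -1.1513 × 0.953706 = -1.10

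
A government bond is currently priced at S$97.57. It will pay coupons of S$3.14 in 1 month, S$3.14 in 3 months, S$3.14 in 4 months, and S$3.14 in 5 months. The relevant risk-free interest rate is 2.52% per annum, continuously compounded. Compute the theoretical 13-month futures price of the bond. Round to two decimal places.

PV(coupons) I = 3.14·e^(−0.0252·1/12) + 3.14·e^(−0.0252·3/12) + 3.14·e^(−0.0252·4/12) + 3.14·e^(−0.0252·5/12)
I = 3.1334 + 3.1203 + 3.1137 + 3.1072 = 12.4746
F = (S − I)·e^(rT) = (97.57 − 12.4746) · e^(0.0252·13/12)
= 85.0954 · e^0.027300 = 85.0954 × 1.027676 = S$87.45

S$87.45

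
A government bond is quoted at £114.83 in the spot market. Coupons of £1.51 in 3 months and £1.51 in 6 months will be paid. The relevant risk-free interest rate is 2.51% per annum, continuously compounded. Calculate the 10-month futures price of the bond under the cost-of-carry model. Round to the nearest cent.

PV(coupons) I = 1.51·e^(−0.0251·3/12) + 1.51·e^(−0.0251·6/12)
I = 1.5006 + 1.4912 = 2.9918
F = (S − I)·e^(rT) = (114.83 − 2.9918) · e^(0.0251·10/12)
= 111.8382 · e^0.020917 = 111.8382 × 1.021137 = £114.20

£114.20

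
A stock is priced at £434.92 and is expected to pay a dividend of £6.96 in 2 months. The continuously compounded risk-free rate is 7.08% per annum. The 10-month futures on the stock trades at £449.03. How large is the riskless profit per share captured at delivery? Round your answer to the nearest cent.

PV(dividends) I = 6.96·e^(−0.0708·2/12) = 6.8784
Fair futures F* = (S − I)·e^(rT) = (434.92 − 6.8784)·e^0.059000 = 428.0416 × 1.060775 = 454.0558
Market £449.03 < fair 454.0558: forward underpriced → reverse cash-and-carry (short the stock, invest proceeds at r, pay the dividends, go long the forward).
Profit at T = |F_mkt − F*| = |449.03 − 454.0558| = £5.03 per share

£5.03 per share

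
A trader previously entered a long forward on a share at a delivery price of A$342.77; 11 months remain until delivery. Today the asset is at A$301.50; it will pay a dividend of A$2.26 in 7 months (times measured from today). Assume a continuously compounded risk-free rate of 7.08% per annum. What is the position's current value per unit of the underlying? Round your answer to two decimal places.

PV(remaining dividends) I = 2.26·e^(−0.0708·7/12) = 2.1686
Current forward F = (S − I)·e^(rT) = (301.50 − 2.1686)·e^(0.0708·11/12) = 299.3314 × 1.067052 = 319.4022
Value (long) = (F − K)·e^(−rT) = (319.4022 − 342.77) × 0.937161 = -21.8994
Value = -A$21.90

-A$21.90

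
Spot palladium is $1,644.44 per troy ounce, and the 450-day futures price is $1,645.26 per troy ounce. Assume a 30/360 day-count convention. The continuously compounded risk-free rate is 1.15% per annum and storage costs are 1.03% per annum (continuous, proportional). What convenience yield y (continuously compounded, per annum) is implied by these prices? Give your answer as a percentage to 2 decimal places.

2.14%

F = S·e^((r+u−y)T) ⇒ (r+u−y) = ln(F/S)/T
ln(1645.26/1644.44) = 0.000499; /T ⇒ 0.000399
y = r + u − ln(F/S)/T = 0.0115 + 0.0103 − 0.000399 = 0.021401
y = 2.14%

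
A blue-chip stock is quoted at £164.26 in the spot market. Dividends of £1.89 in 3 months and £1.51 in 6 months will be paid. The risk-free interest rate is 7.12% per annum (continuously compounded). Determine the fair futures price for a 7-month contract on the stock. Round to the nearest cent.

£167.77

PV(dividends) I = 1.89·e^(−0.0712·3/12) + 1.51·e^(−0.0712·6/12)
I = 1.8567 + 1.4572 = 3.3139
F = (S − I)·e^(rT) = (164.26 − 3.3139) · e^(0.0712·7/12)
= 160.9461 · e^0.041533 = 160.9461 × 1.042408 = £167.77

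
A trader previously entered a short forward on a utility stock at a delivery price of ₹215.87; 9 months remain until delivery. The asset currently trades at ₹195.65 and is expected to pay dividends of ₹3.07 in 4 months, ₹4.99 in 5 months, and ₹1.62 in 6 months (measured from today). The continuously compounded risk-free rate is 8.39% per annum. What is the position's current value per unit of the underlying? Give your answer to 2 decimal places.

₹16.41

PV(remaining dividends) I = 3.07·e^(−0.0839·4/12) + 4.99·e^(−0.0839·5/12) + 1.62·e^(−0.0839·6/12) = 9.3574
Current forward F = (S − I)·e^(rT) = (195.65 − 9.3574)·e^(0.0839·9/12) = 186.2926 × 1.064947 = 198.3917
Value (long) = (F − K)·e^(−rT) = (198.3917 − 215.87) × 0.939014 = -16.4124
Short position value = −(long value) = ₹16.41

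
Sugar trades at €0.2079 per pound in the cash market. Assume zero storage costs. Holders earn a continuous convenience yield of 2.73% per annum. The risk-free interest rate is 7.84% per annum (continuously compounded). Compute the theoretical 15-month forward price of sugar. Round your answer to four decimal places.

€0.2216 per pound

Net carry = r + u − y = 0.0784 + 0.0000 − 0.0273 = 0.0511
F = S·e^((r+u−y)T) = 0.2079 · e^(0.0511 × 15/12) = 0.2079 · e^0.063875
= 0.2079 × 1.065959 = €0.2216 per pound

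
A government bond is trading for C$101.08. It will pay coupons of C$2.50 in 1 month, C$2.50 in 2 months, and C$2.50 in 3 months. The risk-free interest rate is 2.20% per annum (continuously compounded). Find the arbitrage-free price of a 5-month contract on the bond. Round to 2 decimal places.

C$94.47

PV(coupons) I = 2.50·e^(−0.0220·1/12) + 2.50·e^(−0.0220·2/12) + 2.50·e^(−0.0220·3/12)
I = 2.4954 + 2.4909 + 2.4863 = 7.4726
F = (S − I)·e^(rT) = (101.08 − 7.4726) · e^(0.0220·5/12)
= 93.6074 · e^0.009167 = 93.6074 × 1.009209 = C$94.47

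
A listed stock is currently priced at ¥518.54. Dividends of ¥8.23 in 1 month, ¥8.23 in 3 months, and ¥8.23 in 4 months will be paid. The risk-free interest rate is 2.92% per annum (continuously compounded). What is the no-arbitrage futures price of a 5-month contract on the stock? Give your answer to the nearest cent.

PV(dividends) I = 8.23·e^(−0.0292·1/12) + 8.23·e^(−0.0292·3/12) + 8.23·e^(−0.0292·4/12)
I = 8.2100 + 8.1701 + 8.1503 = 24.5304
F = (S − I)·e^(rT) = (518.54 − 24.5304) · e^(0.0292·5/12)
= 494.0096 · e^0.012167 = 494.0096 × 1.012241 = ¥500.06

¥500.06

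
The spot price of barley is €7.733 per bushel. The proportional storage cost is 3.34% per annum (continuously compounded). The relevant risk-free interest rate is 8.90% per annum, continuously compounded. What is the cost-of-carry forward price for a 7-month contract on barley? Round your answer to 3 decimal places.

Net carry = r + u − y = 0.0890 + 0.0334 − 0.0000 = 0.1224
F = S·e^((r+u−y)T) = 7.733 · e^(0.1224 × 7/12) = 7.733 · e^0.071400
= 7.733 × 1.074011 = €8.305 per bushel

€8.305 per bushel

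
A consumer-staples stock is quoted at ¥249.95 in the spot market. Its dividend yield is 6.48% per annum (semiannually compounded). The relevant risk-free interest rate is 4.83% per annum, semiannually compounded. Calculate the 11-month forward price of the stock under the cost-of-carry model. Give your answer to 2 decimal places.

¥246.30

F = S · (1+r/2)^(2T) / (1+q/2)^(2T)
= 249.95 × 1.044720 / 1.060200 = 249.95 × 0.985399
F = ¥246.30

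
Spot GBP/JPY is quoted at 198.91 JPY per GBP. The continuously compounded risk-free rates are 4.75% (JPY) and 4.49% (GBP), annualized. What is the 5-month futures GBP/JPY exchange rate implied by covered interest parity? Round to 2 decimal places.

F = S·e^((r_JPY − r_GBP)T) = 198.91 · e^((0.0475 − 0.0449) × 5/12)
= 198.91 · e^0.001083 = 198.91 × 1.001084
F = 199.13 JPY per GBP

199.13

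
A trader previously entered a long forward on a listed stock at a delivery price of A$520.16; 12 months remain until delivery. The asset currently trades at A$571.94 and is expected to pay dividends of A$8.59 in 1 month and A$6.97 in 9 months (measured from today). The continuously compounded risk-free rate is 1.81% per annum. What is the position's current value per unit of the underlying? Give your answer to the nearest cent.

A$45.66

PV(remaining dividends) I = 8.59·e^(−0.0181·1/12) + 6.97·e^(−0.0181·9/12) = 15.4531
Current forward F = (S − I)·e^(rT) = (571.94 − 15.4531)·e^(0.0181·12/12) = 556.4869 × 1.018265 = 566.6511
Value (long) = (F − K)·e^(−rT) = (566.6511 − 520.16) × 0.982063 = 45.6572
Value = A$45.66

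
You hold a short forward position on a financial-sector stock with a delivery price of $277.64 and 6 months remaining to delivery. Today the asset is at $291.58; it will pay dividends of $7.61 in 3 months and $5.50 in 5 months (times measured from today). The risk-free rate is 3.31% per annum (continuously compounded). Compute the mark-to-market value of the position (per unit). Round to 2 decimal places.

PV(remaining dividends) I = 7.61·e^(−0.0331·3/12) + 5.50·e^(−0.0331·5/12) = 12.9720
Current forward F = (S − I)·e^(rT) = (291.58 − 12.9720)·e^(0.0331·6/12) = 278.6080 × 1.016688 = 283.2574
Value (long) = (F − K)·e^(−rT) = (283.2574 − 277.64) × 0.983586 = 5.5252
Short position value = −(long value) = -$5.53

-$5.53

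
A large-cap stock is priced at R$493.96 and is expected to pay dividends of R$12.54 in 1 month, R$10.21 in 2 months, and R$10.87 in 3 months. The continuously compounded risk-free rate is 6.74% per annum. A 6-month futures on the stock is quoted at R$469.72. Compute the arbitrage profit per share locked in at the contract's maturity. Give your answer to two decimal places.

R$6.78 per share

PV(dividends) I = 12.54·e^(−0.0674·1/12) + 10.21·e^(−0.0674·2/12) + 10.87·e^(−0.0674·3/12) = 33.2541
Fair futures F* = (S − I)·e^(rT) = (493.96 − 33.2541)·e^0.033700 = 460.7059 × 1.034274 = 476.4961
Market R$469.72 < fair 476.4961: forward underpriced → reverse cash-and-carry (short the stock, invest proceeds at r, pay the dividends, go long the forward).
Profit at T = |F_mkt − F*| = |469.72 − 476.4961| = R$6.78 per share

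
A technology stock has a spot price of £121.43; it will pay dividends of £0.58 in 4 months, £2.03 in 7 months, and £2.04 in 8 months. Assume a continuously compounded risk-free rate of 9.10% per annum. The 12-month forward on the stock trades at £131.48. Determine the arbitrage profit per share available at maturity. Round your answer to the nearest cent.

£3.31 per share

PV(dividends) I = 0.58·e^(−0.0910·4/12) + 2.03·e^(−0.0910·7/12) + 2.04·e^(−0.0910·8/12) = 4.4076
Fair forward F* = (S − I)·e^(rT) = (121.43 − 4.4076)·e^0.091000 = 117.0224 × 1.095269 = 128.1710
Market £131.48 > fair 128.1710: forward overpriced → cash-and-carry (borrow at r, buy the stock and collect the dividends, short the forward).
Profit at T = |F_mkt − F*| = |131.48 − 128.1710| = £3.31 per share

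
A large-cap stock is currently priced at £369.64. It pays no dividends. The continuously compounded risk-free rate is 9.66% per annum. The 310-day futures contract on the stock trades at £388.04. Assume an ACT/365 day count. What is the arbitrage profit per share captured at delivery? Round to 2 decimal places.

Fair futures: F* = S·e^(carry·T), with carry = r = 0.0966
F* = 369.64 · e^(0.0966 × 310/365) = 369.64 · e^0.082044 = 369.64 × 1.085504 = £401.2457
Market £388.04 < fair £401.2457: forward underpriced → reverse cash-and-carry (short spot, go long the forward).
At maturity, profit = |F_mkt − F*| = |388.04 − 401.2457| = £13.21 per share

£13.21 per share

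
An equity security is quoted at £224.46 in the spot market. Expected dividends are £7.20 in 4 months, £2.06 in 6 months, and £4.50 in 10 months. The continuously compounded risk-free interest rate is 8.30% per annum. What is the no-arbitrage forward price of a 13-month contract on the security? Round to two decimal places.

PV(dividends) I = 7.20·e^(−0.0830·4/12) + 2.06·e^(−0.0830·6/12) + 4.50·e^(−0.0830·10/12)
I = 7.0035 + 1.9763 + 4.1993 = 13.1791
F = (S − I)·e^(rT) = (224.46 − 13.1791) · e^(0.0830·13/12)
= 211.2809 · e^0.089917 = 211.2809 × 1.094083 = £231.16

£231.16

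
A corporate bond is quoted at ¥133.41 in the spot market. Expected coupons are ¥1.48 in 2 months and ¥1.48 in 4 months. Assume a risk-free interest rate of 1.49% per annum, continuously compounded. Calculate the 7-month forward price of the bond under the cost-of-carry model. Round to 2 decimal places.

¥131.60

PV(coupons) I = 1.48·e^(−0.0149·2/12) + 1.48·e^(−0.0149·4/12)
I = 1.4763 + 1.4727 = 2.9490
F = (S − I)·e^(rT) = (133.41 − 2.9490) · e^(0.0149·7/12)
= 130.4610 · e^0.008692 = 130.4610 × 1.008730 = ¥131.60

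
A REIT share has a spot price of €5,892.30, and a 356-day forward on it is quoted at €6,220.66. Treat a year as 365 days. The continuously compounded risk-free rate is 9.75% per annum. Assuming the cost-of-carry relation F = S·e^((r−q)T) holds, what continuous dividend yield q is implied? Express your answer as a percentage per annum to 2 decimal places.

4.19%

From F = S·e^((r−q)T): (r − q) = ln(F/S)/T
ln(6220.66/5892.30) = ln(1.055727) = 0.054230
(r − q) = 0.054230 / (356/365) = 0.055601
q = r − ln(F/S)/T = 0.0975 − 0.055601 = 0.041899
q = 4.19%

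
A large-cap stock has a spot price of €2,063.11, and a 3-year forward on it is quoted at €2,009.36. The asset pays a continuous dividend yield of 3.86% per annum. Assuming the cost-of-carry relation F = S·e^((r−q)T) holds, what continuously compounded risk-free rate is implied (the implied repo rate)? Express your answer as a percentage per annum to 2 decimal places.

2.98%

From F = S·e^((r−q)T): (r − q) = ln(F/S)/T
ln(2009.36/2063.11) = ln(0.973947) = -0.026398
(r − q) = -0.026398 / (3) = -0.008799
r = ln(F/S)/T + q = -0.008799 + 0.0386 = 0.029801
r = 2.98%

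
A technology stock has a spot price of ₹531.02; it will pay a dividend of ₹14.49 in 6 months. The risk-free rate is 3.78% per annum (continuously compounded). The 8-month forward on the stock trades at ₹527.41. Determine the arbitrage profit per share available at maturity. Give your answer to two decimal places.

₹2.58 per share

PV(dividends) I = 14.49·e^(−0.0378·6/12) = 14.2187
Fair forward F* = (S − I)·e^(rT) = (531.02 − 14.2187)·e^0.025200 = 516.8013 × 1.025520 = 529.9901
Market ₹527.41 < fair 529.9901: forward underpriced → reverse cash-and-carry (short the stock, invest proceeds at r, pay the dividends, go long the forward).
Profit at T = |F_mkt − F*| = |527.41 − 529.9901| = ₹2.58 per share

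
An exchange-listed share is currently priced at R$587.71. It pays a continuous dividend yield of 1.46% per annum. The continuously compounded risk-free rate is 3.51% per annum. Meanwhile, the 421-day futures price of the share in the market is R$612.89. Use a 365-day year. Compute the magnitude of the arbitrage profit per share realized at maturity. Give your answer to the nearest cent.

Fair futures: F* = S·e^(carry·T), with carry = (r − q) = 0.0351 − 0.0146 = 0.0205
F* = 587.71 · e^(0.0205 × 421/365) = 587.71 · e^0.023645 = 587.71 × 1.023927 = R$601.7721
Market R$612.89 > fair R$601.7721: forward overpriced → cash-and-carry (buy spot, short the forward).
At maturity, profit = |F_mkt − F*| = |612.89 − 601.7721| = R$11.12 per share

R$11.12 per share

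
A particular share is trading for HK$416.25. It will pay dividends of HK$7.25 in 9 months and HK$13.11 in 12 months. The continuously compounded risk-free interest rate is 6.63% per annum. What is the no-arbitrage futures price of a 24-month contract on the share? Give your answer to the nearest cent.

HK$453.39

PV(dividends) I = 7.25·e^(−0.0663·9/12) + 13.11·e^(−0.0663·12/12)
I = 6.8983 + 12.2690 = 19.1673
F = (S − I)·e^(rT) = (416.25 − 19.1673) · e^(0.0663·24/12)
= 397.0827 · e^0.132600 = 397.0827 × 1.141793 = HK$453.39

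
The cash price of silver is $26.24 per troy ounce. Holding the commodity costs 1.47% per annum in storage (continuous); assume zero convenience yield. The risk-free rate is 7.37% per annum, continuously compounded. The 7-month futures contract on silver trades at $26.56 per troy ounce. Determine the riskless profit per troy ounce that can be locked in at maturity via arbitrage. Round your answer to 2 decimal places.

Fair futures: F* = S·e^(carry·T), with carry = (r + u) = 0.0737 + 0.0147 = 0.0884
F* = 26.24 · e^(0.0884 × 7/12) = 26.24 · e^0.051567 = 26.24 × 1.052920 = $27.6286
Market $26.56 < fair $27.6286: forward underpriced → reverse cash-and-carry (short spot, go long the forward).
At maturity, profit = |F_mkt − F*| = |26.56 − 27.6286| = $1.07 per troy ounce

$1.07 per troy ounce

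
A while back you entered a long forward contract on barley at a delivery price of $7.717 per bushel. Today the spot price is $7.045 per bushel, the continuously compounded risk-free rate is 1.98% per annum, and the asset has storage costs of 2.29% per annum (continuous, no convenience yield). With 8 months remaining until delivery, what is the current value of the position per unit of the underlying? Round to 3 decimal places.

Current fair forward for the remaining 8 months: F = S·e^((r + u)·T), (r + u) = 0.0198 + 0.0229 = 0.0427
F = 7.045 · e^(0.0427 × 8/12) = 7.045 × 1.028876 = 7.2484
Value of long forward = (F − K)·e^(−rT) = (7.2484 − 7.717) · e^(−0.0198·8/12)
= -0.4686 × 0.986887 = -0.462

-$0.462 per bushel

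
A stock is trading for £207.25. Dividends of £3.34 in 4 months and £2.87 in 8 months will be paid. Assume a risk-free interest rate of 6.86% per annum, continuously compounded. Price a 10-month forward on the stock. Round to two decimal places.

PV(dividends) I = 3.34·e^(−0.0686·4/12) + 2.87·e^(−0.0686·8/12)
I = 3.2645 + 2.7417 = 6.0062
F = (S − I)·e^(rT) = (207.25 − 6.0062) · e^(0.0686·10/12)
= 201.2438 · e^0.057167 = 201.2438 × 1.058833 = £213.08

£213.08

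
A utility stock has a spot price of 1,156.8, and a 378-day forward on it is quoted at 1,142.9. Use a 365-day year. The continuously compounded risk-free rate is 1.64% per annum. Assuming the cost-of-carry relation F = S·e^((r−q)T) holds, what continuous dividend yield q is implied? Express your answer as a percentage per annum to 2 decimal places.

2.81%

From F = S·e^((r−q)T): (r − q) = ln(F/S)/T
ln(1142.9/1156.8) = ln(0.987984) = -0.012089
(r − q) = -0.012089 / (378/365) = -0.011673
q = r − ln(F/S)/T = 0.0164 + 0.011673 = 0.028073
q = 2.81%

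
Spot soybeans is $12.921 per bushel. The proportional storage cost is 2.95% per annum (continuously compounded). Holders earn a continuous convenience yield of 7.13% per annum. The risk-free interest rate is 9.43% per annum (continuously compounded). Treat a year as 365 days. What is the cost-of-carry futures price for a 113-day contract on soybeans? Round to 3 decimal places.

Net carry = r + u − y = 0.0943 + 0.0295 − 0.0713 = 0.0525
F = S·e^((r+u−y)T) = 12.921 · e^(0.0525 × 113/365) = 12.921 · e^0.016253
= 12.921 × 1.016386 = $13.133 per bushel

$13.133 per bushel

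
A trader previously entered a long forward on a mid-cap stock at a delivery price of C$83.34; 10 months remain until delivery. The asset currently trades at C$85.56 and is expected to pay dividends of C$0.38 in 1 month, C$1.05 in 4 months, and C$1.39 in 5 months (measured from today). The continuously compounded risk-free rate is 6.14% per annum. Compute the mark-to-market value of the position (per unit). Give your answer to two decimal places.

PV(remaining dividends) I = 0.38·e^(−0.0614·1/12) + 1.05·e^(−0.0614·4/12) + 1.39·e^(−0.0614·5/12) = 2.7617
Current forward F = (S − I)·e^(rT) = (85.56 − 2.7617)·e^(0.0614·10/12) = 82.7983 × 1.052498 = 87.1450
Value (long) = (F − K)·e^(−rT) = (87.1450 − 83.34) × 0.950120 = 3.6152
Value = C$3.62

C$3.62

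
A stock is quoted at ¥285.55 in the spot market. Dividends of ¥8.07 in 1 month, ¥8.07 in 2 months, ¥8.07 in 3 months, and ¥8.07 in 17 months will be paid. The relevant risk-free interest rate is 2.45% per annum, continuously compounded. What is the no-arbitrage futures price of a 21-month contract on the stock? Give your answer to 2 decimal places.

¥264.76

PV(dividends) I = 8.07·e^(−0.0245·1/12) + 8.07·e^(−0.0245·2/12) + 8.07·e^(−0.0245·3/12) + 8.07·e^(−0.0245·17/12)
I = 8.0535 + 8.0371 + 8.0207 + 7.7947 = 31.9060
F = (S − I)·e^(rT) = (285.55 − 31.9060) · e^(0.0245·21/12)
= 253.6440 · e^0.042875 = 253.6440 × 1.043807 = ¥264.76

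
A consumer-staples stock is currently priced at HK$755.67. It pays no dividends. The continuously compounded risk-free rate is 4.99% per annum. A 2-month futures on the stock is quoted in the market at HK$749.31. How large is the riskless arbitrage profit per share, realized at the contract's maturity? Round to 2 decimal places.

Fair futures: F* = S·e^(carry·T), with carry = r = 0.0499
F* = 755.67 · e^(0.0499 × 2/12) = 755.67 · e^0.008317 = 755.67 × 1.008352 = HK$761.9814
Market HK$749.31 < fair HK$761.9814: forward underpriced → reverse cash-and-carry (short spot, go long the forward).
At maturity, profit = |F_mkt − F*| = |749.31 − 761.9814| = HK$12.67 per share

HK$12.67 per share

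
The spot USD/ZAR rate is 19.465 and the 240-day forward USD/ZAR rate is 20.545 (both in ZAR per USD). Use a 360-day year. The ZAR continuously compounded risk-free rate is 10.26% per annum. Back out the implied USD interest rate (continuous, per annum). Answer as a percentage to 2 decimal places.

2.16%

F = S·e^((r_ZAR − r_USD)T) ⇒ r_USD = r_ZAR − ln(F/S)/T
ln(20.545/19.465) = 0.054000; /(240/360) = 0.081000
r_USD = 0.1026 − 0.081000 = 0.021600
r_USD = 2.16%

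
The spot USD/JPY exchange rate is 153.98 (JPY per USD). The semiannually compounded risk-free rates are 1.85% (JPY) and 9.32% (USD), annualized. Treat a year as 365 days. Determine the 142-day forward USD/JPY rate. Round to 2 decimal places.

149.69

By covered interest parity, F = S · (1+r_JPY/2)^(2T) / (1+r_USD/2)^(2T)
= 153.98 × 1.007190 / 1.036075 = 153.98 × 0.972121
F = 149.69 JPY per USD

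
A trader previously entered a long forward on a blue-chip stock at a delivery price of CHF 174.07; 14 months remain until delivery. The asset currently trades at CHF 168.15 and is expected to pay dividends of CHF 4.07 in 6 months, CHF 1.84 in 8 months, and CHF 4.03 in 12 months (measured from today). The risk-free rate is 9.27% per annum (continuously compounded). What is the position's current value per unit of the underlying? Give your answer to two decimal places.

CHF 2.63

PV(remaining dividends) I = 4.07·e^(−0.0927·6/12) + 1.84·e^(−0.0927·8/12) + 4.03·e^(−0.0927·12/12) = 9.2886
Current forward F = (S − I)·e^(rT) = (168.15 − 9.2886)·e^(0.0927·14/12) = 158.8614 × 1.114215 = 177.0058
Value (long) = (F − K)·e^(−rT) = (177.0058 − 174.07) × 0.897493 = 2.6349
Value = CHF 2.63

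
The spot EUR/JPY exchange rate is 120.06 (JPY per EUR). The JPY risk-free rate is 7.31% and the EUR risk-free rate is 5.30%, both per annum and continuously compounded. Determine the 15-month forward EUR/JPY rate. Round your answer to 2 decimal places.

123.11

F = S·e^((r_JPY − r_EUR)T) = 120.06 · e^((0.0731 − 0.0530) × 15/12)
= 120.06 · e^0.025125 = 120.06 × 1.025443
F = 123.11 JPY per EUR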